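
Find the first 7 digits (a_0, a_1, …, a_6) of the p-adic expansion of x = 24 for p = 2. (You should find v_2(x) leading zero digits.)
(a_0, …, a_6) = (0, 0, 0, 1, 1, 0, 0)

v_2(24) = 3, so a_0 = ... = a_2 = 0. Factor out: x = 2^3 · u with u = 3 a unit in ℤ_2. Expand u iteratively via a_{v+i} = u_i mod 2, u_{i+1} = (u_i − a_{v+i})/2:
  u_0 = 3;  a_3 = 1;  u_1 = (u_0 − 1)/2 = 1
  u_1 = 1;  a_4 = 1;  u_2 = (u_1 − 1)/2 = 0
  u_2 = 0;  a_5 = 0;  u_3 = (u_2 − 0)/2 = 0
  u_3 = 0;  a_6 = 0;  u_4 = (u_3 − 0)/2 = 0
Digits: (0, 0, 0, 1, 1, 0, 0).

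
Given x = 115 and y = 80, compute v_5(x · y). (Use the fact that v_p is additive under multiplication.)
v_5(9200) = 2

v_p(x) = 1 (factor: 115 = 5^1 · 23); v_p(y) = 1 (factor: 80 = 5^1 · 16). Additivity: v_p(xy) = v_p(x) + v_p(y) = 1 + 1 = 2. (Direct check: xy = 9200 = 5^2 · (368).)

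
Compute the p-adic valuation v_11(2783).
v_11(2783) = 2

v_11(n) is the largest exponent k such that 11^k divides n. Factor out: 2783 = 11^2 · 23. (Sign doesn't affect v_p.) So v_11(2783) = 2.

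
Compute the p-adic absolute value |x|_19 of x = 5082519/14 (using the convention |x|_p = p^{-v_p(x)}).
|5082519/14|_19 = 1/130321

Step 1 — compute v_19(x) by factoring powers of 19 out of the numerator and denominator: v_19(5082519/14) = 4. Step 2 — apply |x|_p = p^{-v_p(x)} = 19^{-4} = 1/130321.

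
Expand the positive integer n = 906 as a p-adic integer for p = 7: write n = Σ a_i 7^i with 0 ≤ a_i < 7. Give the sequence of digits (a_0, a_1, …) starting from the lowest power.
(a_0, a_1, …) = (3, 3, 4, 2)

Repeated division by 7 gives the digits low-to-high: 906 = 3 + 3·7^1 + 4·7^2 + 2·7^3. Digit sequence: (3, 3, 4, 2).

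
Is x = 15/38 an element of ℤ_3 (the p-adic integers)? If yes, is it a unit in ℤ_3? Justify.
x ∈ ℤ_3 but not a unit; v_3(x) = 1 > 0

ℤ_3 = {x ∈ ℚ_3 : v_3(x) ≥ 0} and ℤ_3^× = {x ∈ ℤ_3 : v_3(x) = 0}. Here v_3(15/38) = v_3(num) − v_3(den) = 1; compare against these criteria.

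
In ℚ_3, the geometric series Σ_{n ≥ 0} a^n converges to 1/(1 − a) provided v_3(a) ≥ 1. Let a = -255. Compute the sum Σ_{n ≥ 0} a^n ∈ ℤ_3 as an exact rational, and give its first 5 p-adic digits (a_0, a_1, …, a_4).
Σ a^n = 1/(1 − a) = 1/256;  first 5 digits = (1, 2, 2, 0, 2)

v_3(a) = 1 ≥ 1, so the series converges in ℤ_3 to 1/(1 − a) = 1/(1 − (-255)) = 1/256. Expand this rational in ℤ_3: compute digits iteratively via d_i = x_i mod 3, x_{i+1} = (x_i − d_i)/3. The first 5 digits are (1, 2, 2, 0, 2).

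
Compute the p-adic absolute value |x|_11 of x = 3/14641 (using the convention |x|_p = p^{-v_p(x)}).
|3/14641|_11 = 14641

Step 1 — compute v_11(x) by factoring powers of 11 out of the numerator and denominator: v_11(3/14641) = -4. Step 2 — apply |x|_p = p^{-v_p(x)} = 11^{4} = 14641.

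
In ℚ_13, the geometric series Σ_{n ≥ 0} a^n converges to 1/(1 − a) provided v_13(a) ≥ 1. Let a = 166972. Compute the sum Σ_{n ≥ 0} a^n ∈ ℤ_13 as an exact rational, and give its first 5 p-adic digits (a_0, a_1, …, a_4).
Σ a^n = 1/(1 − a) = -1/166971;  first 5 digits = (1, 0, 0, 11, 5)

v_13(a) = 3 ≥ 1, so the series converges in ℤ_13 to 1/(1 − a) = 1/(1 − 166972) = -1/166971. Expand this rational in ℤ_13: compute digits iteratively via d_i = x_i mod 13, x_{i+1} = (x_i − d_i)/13. The first 5 digits are (1, 0, 0, 11, 5).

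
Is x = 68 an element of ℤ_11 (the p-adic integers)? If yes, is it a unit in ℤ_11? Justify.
x ∈ ℤ_11^× (unit); v_11(x) = 0

ℤ_11 = {x ∈ ℚ_11 : v_11(x) ≥ 0} and ℤ_11^× = {x ∈ ℤ_11 : v_11(x) = 0}. Here v_11(68) = v_11(num) − v_11(den) = 0; compare against these criteria.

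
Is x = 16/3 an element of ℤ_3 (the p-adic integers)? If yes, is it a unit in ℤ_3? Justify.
x ∉ ℤ_3 (v_3(x) = -1 < 0)

ℤ_3 = {x ∈ ℚ_3 : v_3(x) ≥ 0} and ℤ_3^× = {x ∈ ℤ_3 : v_3(x) = 0}. Here v_3(16/3) = v_3(num) − v_3(den) = -1; compare against these criteria.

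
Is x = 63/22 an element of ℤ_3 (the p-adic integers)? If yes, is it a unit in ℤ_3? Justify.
x ∈ ℤ_3 but not a unit; v_3(x) = 2 > 0

ℤ_3 = {x ∈ ℚ_3 : v_3(x) ≥ 0} and ℤ_3^× = {x ∈ ℤ_3 : v_3(x) = 0}. Here v_3(63/22) = v_3(num) − v_3(den) = 2; compare against these criteria.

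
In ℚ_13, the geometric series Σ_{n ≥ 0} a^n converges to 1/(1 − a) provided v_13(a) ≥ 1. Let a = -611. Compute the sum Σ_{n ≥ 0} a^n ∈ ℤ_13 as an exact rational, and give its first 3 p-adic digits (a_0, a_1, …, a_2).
Σ a^n = 1/(1 − a) = 1/612;  first 3 digits = (1, 5, 8)

v_13(a) = 1 ≥ 1, so the series converges in ℤ_13 to 1/(1 − a) = 1/(1 − (-611)) = 1/612. Expand this rational in ℤ_13: compute digits iteratively via d_i = x_i mod 13, x_{i+1} = (x_i − d_i)/13. The first 3 digits are (1, 5, 8).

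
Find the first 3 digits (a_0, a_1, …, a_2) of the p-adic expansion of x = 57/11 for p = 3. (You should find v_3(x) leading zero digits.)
(a_0, …, a_2) = (0, 2, 1)

v_3(57/11) = 1, so a_0 = ... = a_0 = 0. Factor out: x = 3^1 · u with u = 19/11 a unit in ℤ_3. Expand u iteratively via a_{v+i} = u_i mod 3, u_{i+1} = (u_i − a_{v+i})/3:
  u_0 = 19/11;  a_1 = 2;  u_1 = (u_0 − 2)/3 = -1/11
  u_1 = -1/11;  a_2 = 1;  u_2 = (u_1 − 1)/3 = -4/11
Digits: (0, 2, 1).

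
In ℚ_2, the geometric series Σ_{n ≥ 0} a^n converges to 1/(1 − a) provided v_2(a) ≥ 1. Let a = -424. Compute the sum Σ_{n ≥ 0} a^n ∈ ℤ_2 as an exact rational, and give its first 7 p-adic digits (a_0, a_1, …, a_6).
Σ a^n = 1/(1 − a) = 1/425;  first 7 digits = (1, 0, 0, 1, 1, 0, 0)

v_2(a) = 3 ≥ 1, so the series converges in ℤ_2 to 1/(1 − a) = 1/(1 − (-424)) = 1/425. Expand this rational in ℤ_2: compute digits iteratively via d_i = x_i mod 2, x_{i+1} = (x_i − d_i)/2. The first 7 digits are (1, 0, 0, 1, 1, 0, 0).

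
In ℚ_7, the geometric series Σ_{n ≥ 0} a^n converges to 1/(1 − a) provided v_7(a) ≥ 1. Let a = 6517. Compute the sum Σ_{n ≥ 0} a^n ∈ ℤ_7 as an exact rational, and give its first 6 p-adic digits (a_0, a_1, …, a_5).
Σ a^n = 1/(1 − a) = -1/6516;  first 6 digits = (1, 0, 0, 5, 2, 0)

v_7(a) = 3 ≥ 1, so the series converges in ℤ_7 to 1/(1 − a) = 1/(1 − 6517) = -1/6516. Expand this rational in ℤ_7: compute digits iteratively via d_i = x_i mod 7, x_{i+1} = (x_i − d_i)/7. The first 6 digits are (1, 0, 0, 5, 2, 0).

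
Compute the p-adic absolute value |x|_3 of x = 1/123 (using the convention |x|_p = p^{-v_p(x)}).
|1/123|_3 = 3

Step 1 — compute v_3(x) by factoring powers of 3 out of the numerator and denominator: v_3(1/123) = -1. Step 2 — apply |x|_p = p^{-v_p(x)} = 3^{1} = 3.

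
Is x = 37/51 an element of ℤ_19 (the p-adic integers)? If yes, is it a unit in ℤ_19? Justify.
x ∈ ℤ_19^× (unit); v_19(x) = 0

ℤ_19 = {x ∈ ℚ_19 : v_19(x) ≥ 0} and ℤ_19^× = {x ∈ ℤ_19 : v_19(x) = 0}. Here v_19(37/51) = v_19(num) − v_19(den) = 0; compare against these criteria.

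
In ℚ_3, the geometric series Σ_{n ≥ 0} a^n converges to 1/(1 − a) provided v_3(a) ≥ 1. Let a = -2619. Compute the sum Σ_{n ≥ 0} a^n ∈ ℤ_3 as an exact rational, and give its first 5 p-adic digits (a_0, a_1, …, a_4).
Σ a^n = 1/(1 − a) = 1/2620;  first 5 digits = (1, 0, 0, 2, 0)

v_3(a) = 3 ≥ 1, so the series converges in ℤ_3 to 1/(1 − a) = 1/(1 − (-2619)) = 1/2620. Expand this rational in ℤ_3: compute digits iteratively via d_i = x_i mod 3, x_{i+1} = (x_i − d_i)/3. The first 5 digits are (1, 0, 0, 2, 0).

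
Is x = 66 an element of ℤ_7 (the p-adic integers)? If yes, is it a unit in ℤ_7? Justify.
x ∈ ℤ_7^× (unit); v_7(x) = 0

ℤ_7 = {x ∈ ℚ_7 : v_7(x) ≥ 0} and ℤ_7^× = {x ∈ ℤ_7 : v_7(x) = 0}. Here v_7(66) = v_7(num) − v_7(den) = 0; compare against these criteria.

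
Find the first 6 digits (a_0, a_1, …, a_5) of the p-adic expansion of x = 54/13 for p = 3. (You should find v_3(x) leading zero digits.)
(a_0, …, a_5) = (0, 0, 0, 2, 1, 2)

v_3(54/13) = 3, so a_0 = ... = a_2 = 0. Factor out: x = 3^3 · u with u = 2/13 a unit in ℤ_3. Expand u iteratively via a_{v+i} = u_i mod 3, u_{i+1} = (u_i − a_{v+i})/3:
  u_0 = 2/13;  a_3 = 2;  u_1 = (u_0 − 2)/3 = -8/13
  u_1 = -8/13;  a_4 = 1;  u_2 = (u_1 − 1)/3 = -7/13
  u_2 = -7/13;  a_5 = 2;  u_3 = (u_2 − 2)/3 = -11/13
Digits: (0, 0, 0, 2, 1, 2).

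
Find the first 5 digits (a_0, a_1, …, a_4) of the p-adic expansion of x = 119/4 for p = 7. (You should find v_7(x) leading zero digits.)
(a_0, …, a_4) = (0, 6, 5, 1, 5)

v_7(119/4) = 1, so a_0 = ... = a_0 = 0. Factor out: x = 7^1 · u with u = 17/4 a unit in ℤ_7. Expand u iteratively via a_{v+i} = u_i mod 7, u_{i+1} = (u_i − a_{v+i})/7:
  u_0 = 17/4;  a_1 = 6;  u_1 = (u_0 − 6)/7 = -1/4
  u_1 = -1/4;  a_2 = 5;  u_2 = (u_1 − 5)/7 = -3/4
  u_2 = -3/4;  a_3 = 1;  u_3 = (u_2 − 1)/7 = -1/4
  u_3 = -1/4;  a_4 = 5;  u_4 = (u_3 − 5)/7 = -3/4
Digits: (0, 6, 5, 1, 5).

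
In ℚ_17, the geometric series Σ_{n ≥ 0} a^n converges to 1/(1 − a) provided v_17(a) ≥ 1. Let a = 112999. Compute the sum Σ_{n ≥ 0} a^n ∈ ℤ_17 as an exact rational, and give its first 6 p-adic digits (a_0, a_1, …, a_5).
Σ a^n = 1/(1 − a) = -1/112998;  first 6 digits = (1, 0, 0, 6, 1, 0)

v_17(a) = 3 ≥ 1, so the series converges in ℤ_17 to 1/(1 − a) = 1/(1 − 112999) = -1/112998. Expand this rational in ℤ_17: compute digits iteratively via d_i = x_i mod 17, x_{i+1} = (x_i − d_i)/17. The first 6 digits are (1, 0, 0, 6, 1, 0).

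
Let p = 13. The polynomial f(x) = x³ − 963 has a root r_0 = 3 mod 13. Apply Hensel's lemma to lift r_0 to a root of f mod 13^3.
r_2 = 939 (mod 2197)

Hensel: r_{i+1} = r_i − f(r_i)/f′(r_i) mod 13^{i+2}, where f′(x) = 3x². Iterate:
  r_0 = 3 (mod 13)
  r_1 = 94 (mod 169)
  r_2 = 939 (mod 2197)
Final: r = 939 with f(r) ≡ 0 mod 13^3.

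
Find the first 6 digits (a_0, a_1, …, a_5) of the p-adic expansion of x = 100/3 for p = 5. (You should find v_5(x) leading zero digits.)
(a_0, …, a_5) = (0, 0, 3, 3, 1, 3)

v_5(100/3) = 2, so a_0 = ... = a_1 = 0. Factor out: x = 5^2 · u with u = 4/3 a unit in ℤ_5. Expand u iteratively via a_{v+i} = u_i mod 5, u_{i+1} = (u_i − a_{v+i})/5:
  u_0 = 4/3;  a_2 = 3;  u_1 = (u_0 − 3)/5 = -1/3
  u_1 = -1/3;  a_3 = 3;  u_2 = (u_1 − 3)/5 = -2/3
  u_2 = -2/3;  a_4 = 1;  u_3 = (u_2 − 1)/5 = -1/3
  u_3 = -1/3;  a_5 = 3;  u_4 = (u_3 − 3)/5 = -2/3
Digits: (0, 0, 3, 3, 1, 3).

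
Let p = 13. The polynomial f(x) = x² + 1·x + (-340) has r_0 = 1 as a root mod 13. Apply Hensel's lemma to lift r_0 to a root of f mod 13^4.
r_3 = 9634 (mod 28561)

Hensel: r_{i+1} = r_i − f(r_i)·(f′(r_i))^{-1} mod 13^{i+2}, f′(x) = 2x + 1. Iterate:
  r_0 = 1 (mod 13)
  r_1 = 1 (mod 169)
  r_2 = 846 (mod 2197)
  r_3 = 9634 (mod 28561)
Final: r = 9634 satisfies f(r) ≡ 0 mod 13^4.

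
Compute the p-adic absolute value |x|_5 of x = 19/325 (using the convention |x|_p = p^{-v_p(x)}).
|19/325|_5 = 25

Step 1 — compute v_5(x) by factoring powers of 5 out of the numerator and denominator: v_5(19/325) = -2. Step 2 — apply |x|_p = p^{-v_p(x)} = 5^{2} = 25.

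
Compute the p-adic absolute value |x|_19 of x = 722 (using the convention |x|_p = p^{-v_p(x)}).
|722|_19 = 1/361

Step 1 — compute v_19(x) by factoring powers of 19 out of the numerator and denominator: v_19(722) = 2. Step 2 — apply |x|_p = p^{-v_p(x)} = 19^{-2} = 1/361.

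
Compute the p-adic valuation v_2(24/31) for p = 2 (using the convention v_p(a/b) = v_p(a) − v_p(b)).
v_2(24/31) = 3

Factor powers of 2 from the numerator and denominator of the reduced fraction: 24 = 2^3 · 3 and 31 = 2^0 · 31. Apply v_p(a/b) = v_p(a) − v_p(b): v_2(24/31) = 3 − 0 = 3.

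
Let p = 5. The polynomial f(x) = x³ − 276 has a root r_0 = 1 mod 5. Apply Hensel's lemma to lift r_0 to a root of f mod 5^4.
r_3 = 301 (mod 625)

Hensel: r_{i+1} = r_i − f(r_i)/f′(r_i) mod 5^{i+2}, where f′(x) = 3x². Iterate:
  r_0 = 1 (mod 5)
  r_1 = 1 (mod 25)
  r_2 = 51 (mod 125)
  r_3 = 301 (mod 625)
Final: r = 301 with f(r) ≡ 0 mod 5^4.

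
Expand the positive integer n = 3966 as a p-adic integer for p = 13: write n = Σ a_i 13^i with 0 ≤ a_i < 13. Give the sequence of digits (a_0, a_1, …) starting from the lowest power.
(a_0, a_1, …) = (1, 6, 10, 1)

Repeated division by 13 gives the digits low-to-high: 3966 = 1 + 6·13^1 + 10·13^2 + 1·13^3. Digit sequence: (1, 6, 10, 1).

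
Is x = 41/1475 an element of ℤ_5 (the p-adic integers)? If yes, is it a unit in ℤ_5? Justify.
x ∉ ℤ_5 (v_5(x) = -2 < 0)

ℤ_5 = {x ∈ ℚ_5 : v_5(x) ≥ 0} and ℤ_5^× = {x ∈ ℤ_5 : v_5(x) = 0}. Here v_5(41/1475) = v_5(num) − v_5(den) = -2; compare against these criteria.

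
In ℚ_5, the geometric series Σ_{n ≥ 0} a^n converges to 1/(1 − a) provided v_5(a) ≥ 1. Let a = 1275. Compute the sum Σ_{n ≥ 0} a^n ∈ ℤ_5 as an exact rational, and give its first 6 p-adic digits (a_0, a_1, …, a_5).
Σ a^n = 1/(1 − a) = -1/1274;  first 6 digits = (1, 0, 1, 0, 3, 0)

v_5(a) = 2 ≥ 1, so the series converges in ℤ_5 to 1/(1 − a) = 1/(1 − 1275) = -1/1274. Expand this rational in ℤ_5: compute digits iteratively via d_i = x_i mod 5, x_{i+1} = (x_i − d_i)/5. The first 6 digits are (1, 0, 1, 0, 3, 0).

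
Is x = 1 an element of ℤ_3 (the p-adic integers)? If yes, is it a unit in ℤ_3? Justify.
x ∈ ℤ_3^× (unit); v_3(x) = 0

ℤ_3 = {x ∈ ℚ_3 : v_3(x) ≥ 0} and ℤ_3^× = {x ∈ ℤ_3 : v_3(x) = 0}. Here v_3(1) = v_3(num) − v_3(den) = 0; compare against these criteria.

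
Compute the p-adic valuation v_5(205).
v_5(205) = 1

v_5(n) is the largest exponent k such that 5^k divides n. Factor out: 205 = 5^1 · 41. (Sign doesn't affect v_p.) So v_5(205) = 1.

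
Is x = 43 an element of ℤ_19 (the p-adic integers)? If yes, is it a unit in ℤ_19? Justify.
x ∈ ℤ_19^× (unit); v_19(x) = 0

ℤ_19 = {x ∈ ℚ_19 : v_19(x) ≥ 0} and ℤ_19^× = {x ∈ ℤ_19 : v_19(x) = 0}. Here v_19(43) = v_19(num) − v_19(den) = 0; compare against these criteria.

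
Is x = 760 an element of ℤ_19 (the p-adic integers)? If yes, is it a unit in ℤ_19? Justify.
x ∈ ℤ_19 but not a unit; v_19(x) = 1 > 0

ℤ_19 = {x ∈ ℚ_19 : v_19(x) ≥ 0} and ℤ_19^× = {x ∈ ℤ_19 : v_19(x) = 0}. Here v_19(760) = v_19(num) − v_19(den) = 1; compare against these criteria.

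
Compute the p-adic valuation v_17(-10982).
v_17(-10982) = 2

v_17(n) is the largest exponent k such that 17^k divides n. Factor out: -10982 = -17^2 · 38. (Sign doesn't affect v_p.) So v_17(-10982) = 2.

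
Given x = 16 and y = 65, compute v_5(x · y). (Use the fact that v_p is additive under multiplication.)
v_5(1040) = 1

v_p(x) = 0 (factor: 16 = 5^0 · 16); v_p(y) = 1 (factor: 65 = 5^1 · 13). Additivity: v_p(xy) = v_p(x) + v_p(y) = 0 + 1 = 1. (Direct check: xy = 1040 = 5^1 · (208).)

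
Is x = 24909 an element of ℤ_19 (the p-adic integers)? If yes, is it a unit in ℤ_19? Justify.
x ∈ ℤ_19 but not a unit; v_19(x) = 2 > 0

ℤ_19 = {x ∈ ℚ_19 : v_19(x) ≥ 0} and ℤ_19^× = {x ∈ ℤ_19 : v_19(x) = 0}. Here v_19(24909) = v_19(num) − v_19(den) = 2; compare against these criteria.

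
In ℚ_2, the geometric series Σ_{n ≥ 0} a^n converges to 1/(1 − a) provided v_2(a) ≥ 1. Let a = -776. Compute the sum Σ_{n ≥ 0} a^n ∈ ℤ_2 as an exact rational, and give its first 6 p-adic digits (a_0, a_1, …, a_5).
Σ a^n = 1/(1 − a) = 1/777;  first 6 digits = (1, 0, 0, 1, 1, 1)

v_2(a) = 3 ≥ 1, so the series converges in ℤ_2 to 1/(1 − a) = 1/(1 − (-776)) = 1/777. Expand this rational in ℤ_2: compute digits iteratively via d_i = x_i mod 2, x_{i+1} = (x_i − d_i)/2. The first 6 digits are (1, 0, 0, 1, 1, 1).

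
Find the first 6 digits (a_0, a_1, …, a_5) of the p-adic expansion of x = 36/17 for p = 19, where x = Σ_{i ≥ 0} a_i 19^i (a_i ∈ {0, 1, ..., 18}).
(a_0, …, a_5) = (1, 9, 4, 2, 1, 10)

v_19(36/17) = 0 (numerator and denominator both coprime to 19), so x ∈ ℤ_19^×. Compute digits iteratively via a_i = x_i mod 19, x_{i+1} = (x_i − a_i)/19, with x_0 = x:
  x_0 = 36/17;  a_0 = 1;  x_1 = (x_0 − 1)/19 = 1/17
  x_1 = 1/17;  a_1 = 9;  x_2 = (x_1 − 9)/19 = -8/17
  x_2 = -8/17;  a_2 = 4;  x_3 = (x_2 − 4)/19 = -4/17
  x_3 = -4/17;  a_3 = 2;  x_4 = (x_3 − 2)/19 = -2/17
  x_4 = -2/17;  a_4 = 1;  x_5 = (x_4 − 1)/19 = -1/17
  x_5 = -1/17;  a_5 = 10;  x_6 = (x_5 − 10)/19 = -9/17
Digits: (1, 9, 4, 2, 1, 10).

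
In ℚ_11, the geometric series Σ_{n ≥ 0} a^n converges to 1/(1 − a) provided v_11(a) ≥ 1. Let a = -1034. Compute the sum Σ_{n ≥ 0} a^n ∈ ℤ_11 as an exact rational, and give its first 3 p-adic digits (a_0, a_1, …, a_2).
Σ a^n = 1/(1 − a) = 1/1035;  first 3 digits = (1, 5, 5)

v_11(a) = 1 ≥ 1, so the series converges in ℤ_11 to 1/(1 − a) = 1/(1 − (-1034)) = 1/1035. Expand this rational in ℤ_11: compute digits iteratively via d_i = x_i mod 11, x_{i+1} = (x_i − d_i)/11. The first 3 digits are (1, 5, 5).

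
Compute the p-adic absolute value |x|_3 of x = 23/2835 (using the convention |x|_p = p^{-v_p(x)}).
|23/2835|_3 = 81

Step 1 — compute v_3(x) by factoring powers of 3 out of the numerator and denominator: v_3(23/2835) = -4. Step 2 — apply |x|_p = p^{-v_p(x)} = 3^{4} = 81.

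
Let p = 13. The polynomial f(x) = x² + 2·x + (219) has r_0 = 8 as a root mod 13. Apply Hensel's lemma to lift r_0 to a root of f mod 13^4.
r_3 = 2517 (mod 28561)

Hensel: r_{i+1} = r_i − f(r_i)·(f′(r_i))^{-1} mod 13^{i+2}, f′(x) = 2x + 2. Iterate:
  r_0 = 8 (mod 13)
  r_1 = 151 (mod 169)
  r_2 = 320 (mod 2197)
  r_3 = 2517 (mod 28561)
Final: r = 2517 satisfies f(r) ≡ 0 mod 13^4.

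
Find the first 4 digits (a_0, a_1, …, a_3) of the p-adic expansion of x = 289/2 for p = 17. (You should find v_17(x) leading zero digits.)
(a_0, …, a_3) = (0, 0, 9, 8)

v_17(289/2) = 2, so a_0 = ... = a_1 = 0. Factor out: x = 17^2 · u with u = 1/2 a unit in ℤ_17. Expand u iteratively via a_{v+i} = u_i mod 17, u_{i+1} = (u_i − a_{v+i})/17:
  u_0 = 1/2;  a_2 = 9;  u_1 = (u_0 − 9)/17 = -1/2
  u_1 = -1/2;  a_3 = 8;  u_2 = (u_1 − 8)/17 = -1/2
Digits: (0, 0, 9, 8).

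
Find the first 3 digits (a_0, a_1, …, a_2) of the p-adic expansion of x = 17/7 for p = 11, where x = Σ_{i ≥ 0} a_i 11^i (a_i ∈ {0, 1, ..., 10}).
(a_0, …, a_2) = (4, 3, 6)

v_11(17/7) = 0 (numerator and denominator both coprime to 11), so x ∈ ℤ_11^×. Compute digits iteratively via a_i = x_i mod 11, x_{i+1} = (x_i − a_i)/11, with x_0 = x:
  x_0 = 17/7;  a_0 = 4;  x_1 = (x_0 − 4)/11 = -1/7
  x_1 = -1/7;  a_1 = 3;  x_2 = (x_1 − 3)/11 = -2/7
  x_2 = -2/7;  a_2 = 6;  x_3 = (x_2 − 6)/11 = -4/7
Digits: (4, 3, 6).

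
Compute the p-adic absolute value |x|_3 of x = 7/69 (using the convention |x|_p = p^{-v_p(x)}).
|7/69|_3 = 3

Step 1 — compute v_3(x) by factoring powers of 3 out of the numerator and denominator: v_3(7/69) = -1. Step 2 — apply |x|_p = p^{-v_p(x)} = 3^{1} = 3.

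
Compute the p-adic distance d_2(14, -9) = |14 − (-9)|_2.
d_2(14, -9) = 1

Step 1 — x − y = 14 − (-9) = 23. Step 2 — v_2(23) = 0 (factor: 23 = (2^0 · 23); the sign does not affect v_p). Step 3 — |x − y|_2 = 2^{0} = 1.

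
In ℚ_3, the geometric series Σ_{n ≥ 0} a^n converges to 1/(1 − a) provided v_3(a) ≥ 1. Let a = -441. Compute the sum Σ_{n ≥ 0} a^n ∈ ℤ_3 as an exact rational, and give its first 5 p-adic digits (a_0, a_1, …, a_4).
Σ a^n = 1/(1 − a) = 1/442;  first 5 digits = (1, 0, 2, 1, 1)

v_3(a) = 2 ≥ 1, so the series converges in ℤ_3 to 1/(1 − a) = 1/(1 − (-441)) = 1/442. Expand this rational in ℤ_3: compute digits iteratively via d_i = x_i mod 3, x_{i+1} = (x_i − d_i)/3. The first 5 digits are (1, 0, 2, 1, 1).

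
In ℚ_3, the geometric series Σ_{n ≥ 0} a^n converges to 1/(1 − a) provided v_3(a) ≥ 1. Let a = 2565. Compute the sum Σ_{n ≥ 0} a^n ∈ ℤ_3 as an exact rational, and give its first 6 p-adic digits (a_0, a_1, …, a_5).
Σ a^n = 1/(1 − a) = -1/2564;  first 6 digits = (1, 0, 0, 2, 1, 1)

v_3(a) = 3 ≥ 1, so the series converges in ℤ_3 to 1/(1 − a) = 1/(1 − 2565) = -1/2564. Expand this rational in ℤ_3: compute digits iteratively via d_i = x_i mod 3, x_{i+1} = (x_i − d_i)/3. The first 6 digits are (1, 0, 0, 2, 1, 1).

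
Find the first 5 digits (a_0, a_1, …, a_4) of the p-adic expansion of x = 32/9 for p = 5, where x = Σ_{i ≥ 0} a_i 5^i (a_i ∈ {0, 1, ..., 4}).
(a_0, …, a_4) = (3, 4, 2, 0, 1)

v_5(32/9) = 0 (numerator and denominator both coprime to 5), so x ∈ ℤ_5^×. Compute digits iteratively via a_i = x_i mod 5, x_{i+1} = (x_i − a_i)/5, with x_0 = x:
  x_0 = 32/9;  a_0 = 3;  x_1 = (x_0 − 3)/5 = 1/9
  x_1 = 1/9;  a_1 = 4;  x_2 = (x_1 − 4)/5 = -7/9
  x_2 = -7/9;  a_2 = 2;  x_3 = (x_2 − 2)/5 = -5/9
  x_3 = -5/9;  a_3 = 0;  x_4 = (x_3 − 0)/5 = -1/9
  x_4 = -1/9;  a_4 = 1;  x_5 = (x_4 − 1)/5 = -2/9
Digits: (3, 4, 2, 0, 1).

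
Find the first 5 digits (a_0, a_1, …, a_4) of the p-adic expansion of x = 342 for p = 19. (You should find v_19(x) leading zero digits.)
(a_0, …, a_4) = (0, 18, 0, 0, 0)

v_19(342) = 1, so a_0 = ... = a_0 = 0. Factor out: x = 19^1 · u with u = 18 a unit in ℤ_19. Expand u iteratively via a_{v+i} = u_i mod 19, u_{i+1} = (u_i − a_{v+i})/19:
  u_0 = 18;  a_1 = 18;  u_1 = (u_0 − 18)/19 = 0
  u_1 = 0;  a_2 = 0;  u_2 = (u_1 − 0)/19 = 0
  u_2 = 0;  a_3 = 0;  u_3 = (u_2 − 0)/19 = 0
  u_3 = 0;  a_4 = 0;  u_4 = (u_3 − 0)/19 = 0
Digits: (0, 18, 0, 0, 0).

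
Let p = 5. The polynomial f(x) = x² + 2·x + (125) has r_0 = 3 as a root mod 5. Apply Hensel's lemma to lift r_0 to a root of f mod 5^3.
r_2 = 123 (mod 125)

Hensel: r_{i+1} = r_i − f(r_i)·(f′(r_i))^{-1} mod 5^{i+2}, f′(x) = 2x + 2. Iterate:
  r_0 = 3 (mod 5)
  r_1 = 23 (mod 25)
  r_2 = 123 (mod 125)
Final: r = 123 satisfies f(r) ≡ 0 mod 5^3.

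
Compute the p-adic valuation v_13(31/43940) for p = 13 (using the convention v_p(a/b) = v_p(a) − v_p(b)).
v_13(31/43940) = -3

Factor powers of 13 from the numerator and denominator of the reduced fraction: 31 = 13^0 · 31 and 43940 = 13^3 · 20. Apply v_p(a/b) = v_p(a) − v_p(b): v_13(31/43940) = 0 − 3 = -3.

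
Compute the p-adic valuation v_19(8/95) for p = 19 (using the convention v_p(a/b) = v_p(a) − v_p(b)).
v_19(8/95) = -1

Factor powers of 19 from the numerator and denominator of the reduced fraction: 8 = 19^0 · 8 and 95 = 19^1 · 5. Apply v_p(a/b) = v_p(a) − v_p(b): v_19(8/95) = 0 − 1 = -1.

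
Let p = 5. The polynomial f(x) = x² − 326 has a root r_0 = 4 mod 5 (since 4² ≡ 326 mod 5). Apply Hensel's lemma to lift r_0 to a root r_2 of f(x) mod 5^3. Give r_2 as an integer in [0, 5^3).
r_2 = 24 (mod 125)

Hensel's recurrence: r_{i+1} = r_i − f(r_i)·(f′(r_i))^{-1} mod 5^{i+2}, with f′(x) = 2x. Iterate:
  r_0 = 4 (mod 5)
  r_1 = 24 (mod 25)
  r_2 = 24 (mod 125)
Final: r_2 = 24, and one checks f(r_2) ≡ 0 mod 5^3.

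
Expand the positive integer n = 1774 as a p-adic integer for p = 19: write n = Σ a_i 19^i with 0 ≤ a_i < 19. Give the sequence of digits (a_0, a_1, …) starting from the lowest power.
(a_0, a_1, …) = (7, 17, 4)

Repeated division by 19 gives the digits low-to-high: 1774 = 7 + 17·19^1 + 4·19^2. Digit sequence: (7, 17, 4).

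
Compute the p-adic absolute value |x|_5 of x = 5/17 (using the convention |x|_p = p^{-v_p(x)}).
|5/17|_5 = 1/5

Step 1 — compute v_5(x) by factoring powers of 5 out of the numerator and denominator: v_5(5/17) = 1. Step 2 — apply |x|_p = p^{-v_p(x)} = 5^{-1} = 1/5.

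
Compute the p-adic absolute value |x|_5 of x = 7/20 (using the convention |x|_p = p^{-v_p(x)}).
|7/20|_5 = 5

Step 1 — compute v_5(x) by factoring powers of 5 out of the numerator and denominator: v_5(7/20) = -1. Step 2 — apply |x|_p = p^{-v_p(x)} = 5^{1} = 5.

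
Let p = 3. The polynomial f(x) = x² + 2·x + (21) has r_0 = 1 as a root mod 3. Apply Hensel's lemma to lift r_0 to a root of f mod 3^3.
r_2 = 13 (mod 27)

Hensel: r_{i+1} = r_i − f(r_i)·(f′(r_i))^{-1} mod 3^{i+2}, f′(x) = 2x + 2. Iterate:
  r_0 = 1 (mod 3)
  r_1 = 4 (mod 9)
  r_2 = 13 (mod 27)
Final: r = 13 satisfies f(r) ≡ 0 mod 3^3.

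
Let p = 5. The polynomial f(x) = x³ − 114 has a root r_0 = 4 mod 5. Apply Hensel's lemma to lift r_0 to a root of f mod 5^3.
r_2 = 104 (mod 125)

Hensel: r_{i+1} = r_i − f(r_i)/f′(r_i) mod 5^{i+2}, where f′(x) = 3x². Iterate:
  r_0 = 4 (mod 5)
  r_1 = 4 (mod 25)
  r_2 = 104 (mod 125)
Final: r = 104 with f(r) ≡ 0 mod 5^3.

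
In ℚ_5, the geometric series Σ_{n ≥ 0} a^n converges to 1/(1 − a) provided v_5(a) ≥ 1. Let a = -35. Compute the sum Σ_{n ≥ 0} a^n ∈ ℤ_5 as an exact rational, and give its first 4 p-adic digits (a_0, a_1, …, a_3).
Σ a^n = 1/(1 − a) = 1/36;  first 4 digits = (1, 3, 2, 1)

v_5(a) = 1 ≥ 1, so the series converges in ℤ_5 to 1/(1 − a) = 1/(1 − (-35)) = 1/36. Expand this rational in ℤ_5: compute digits iteratively via d_i = x_i mod 5, x_{i+1} = (x_i − d_i)/5. The first 4 digits are (1, 3, 2, 1).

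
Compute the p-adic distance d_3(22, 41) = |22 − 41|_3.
d_3(22, 41) = 1

Step 1 — x − y = 22 − 41 = -19. Step 2 — v_3(-19) = 0 (factor: -19 = −(3^0 · 19); the sign does not affect v_p). Step 3 — |x − y|_3 = 3^{0} = 1.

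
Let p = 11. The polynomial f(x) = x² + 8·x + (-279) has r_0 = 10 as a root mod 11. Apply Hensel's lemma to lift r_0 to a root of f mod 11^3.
r_2 = 87 (mod 1331)

Hensel: r_{i+1} = r_i − f(r_i)·(f′(r_i))^{-1} mod 11^{i+2}, f′(x) = 2x + 8. Iterate:
  r_0 = 10 (mod 11)
  r_1 = 87 (mod 121)
  r_2 = 87 (mod 1331)
Final: r = 87 satisfies f(r) ≡ 0 mod 11^3.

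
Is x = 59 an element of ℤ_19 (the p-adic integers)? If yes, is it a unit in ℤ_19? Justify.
x ∈ ℤ_19^× (unit); v_19(x) = 0

ℤ_19 = {x ∈ ℚ_19 : v_19(x) ≥ 0} and ℤ_19^× = {x ∈ ℤ_19 : v_19(x) = 0}. Here v_19(59) = v_19(num) − v_19(den) = 0; compare against these criteria.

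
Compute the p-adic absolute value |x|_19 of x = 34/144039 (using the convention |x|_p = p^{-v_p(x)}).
|34/144039|_19 = 6859

Step 1 — compute v_19(x) by factoring powers of 19 out of the numerator and denominator: v_19(34/144039) = -3. Step 2 — apply |x|_p = p^{-v_p(x)} = 19^{3} = 6859.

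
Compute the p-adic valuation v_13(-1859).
v_13(-1859) = 2

v_13(n) is the largest exponent k such that 13^k divides n. Factor out: -1859 = -13^2 · 11. (Sign doesn't affect v_p.) So v_13(-1859) = 2.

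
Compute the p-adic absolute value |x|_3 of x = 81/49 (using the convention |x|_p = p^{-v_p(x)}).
|81/49|_3 = 1/81

Step 1 — compute v_3(x) by factoring powers of 3 out of the numerator and denominator: v_3(81/49) = 4. Step 2 — apply |x|_p = p^{-v_p(x)} = 3^{-4} = 1/81.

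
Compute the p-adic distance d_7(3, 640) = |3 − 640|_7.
d_7(3, 640) = 1/49

Step 1 — x − y = 3 − 640 = -637. Step 2 — v_7(-637) = 2 (factor: -637 = −(7^2 · 13); the sign does not affect v_p). Step 3 — |x − y|_7 = 7^{-2} = 1/49.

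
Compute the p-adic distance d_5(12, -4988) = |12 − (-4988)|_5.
d_5(12, -4988) = 1/625

Step 1 — x − y = 12 − (-4988) = 5000. Step 2 — v_5(5000) = 4 (factor: 5000 = (5^4 · 8); the sign does not affect v_p). Step 3 — |x − y|_5 = 5^{-4} = 1/625.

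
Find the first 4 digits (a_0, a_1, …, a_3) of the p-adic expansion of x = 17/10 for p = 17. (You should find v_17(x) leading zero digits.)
(a_0, …, a_3) = (0, 12, 1, 5)

v_17(17/10) = 1, so a_0 = ... = a_0 = 0. Factor out: x = 17^1 · u with u = 1/10 a unit in ℤ_17. Expand u iteratively via a_{v+i} = u_i mod 17, u_{i+1} = (u_i − a_{v+i})/17:
  u_0 = 1/10;  a_1 = 12;  u_1 = (u_0 − 12)/17 = -7/10
  u_1 = -7/10;  a_2 = 1;  u_2 = (u_1 − 1)/17 = -1/10
  u_2 = -1/10;  a_3 = 5;  u_3 = (u_2 − 5)/17 = -3/10
Digits: (0, 12, 1, 5).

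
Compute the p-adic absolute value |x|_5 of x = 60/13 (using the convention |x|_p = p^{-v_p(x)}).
|60/13|_5 = 1/5

Step 1 — compute v_5(x) by factoring powers of 5 out of the numerator and denominator: v_5(60/13) = 1. Step 2 — apply |x|_p = p^{-v_p(x)} = 5^{-1} = 1/5.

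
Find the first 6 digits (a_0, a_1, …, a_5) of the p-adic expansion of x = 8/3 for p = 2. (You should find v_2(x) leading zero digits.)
(a_0, …, a_5) = (0, 0, 0, 1, 1, 0)

v_2(8/3) = 3, so a_0 = ... = a_2 = 0. Factor out: x = 2^3 · u with u = 1/3 a unit in ℤ_2. Expand u iteratively via a_{v+i} = u_i mod 2, u_{i+1} = (u_i − a_{v+i})/2:
  u_0 = 1/3;  a_3 = 1;  u_1 = (u_0 − 1)/2 = -1/3
  u_1 = -1/3;  a_4 = 1;  u_2 = (u_1 − 1)/2 = -2/3
  u_2 = -2/3;  a_5 = 0;  u_3 = (u_2 − 0)/2 = -1/3
Digits: (0, 0, 0, 1, 1, 0).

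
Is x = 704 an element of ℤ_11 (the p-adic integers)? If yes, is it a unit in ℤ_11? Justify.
x ∈ ℤ_11 but not a unit; v_11(x) = 1 > 0

ℤ_11 = {x ∈ ℚ_11 : v_11(x) ≥ 0} and ℤ_11^× = {x ∈ ℤ_11 : v_11(x) = 0}. Here v_11(704) = v_11(num) − v_11(den) = 1; compare against these criteria.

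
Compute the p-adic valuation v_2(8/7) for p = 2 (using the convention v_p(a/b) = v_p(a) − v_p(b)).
v_2(8/7) = 3

Factor powers of 2 from the numerator and denominator of the reduced fraction: 8 = 2^3 · 1 and 7 = 2^0 · 7. Apply v_p(a/b) = v_p(a) − v_p(b): v_2(8/7) = 3 − 0 = 3.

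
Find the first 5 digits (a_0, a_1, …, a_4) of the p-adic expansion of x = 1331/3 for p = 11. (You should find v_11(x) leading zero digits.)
(a_0, …, a_4) = (0, 0, 0, 4, 7)

v_11(1331/3) = 3, so a_0 = ... = a_2 = 0. Factor out: x = 11^3 · u with u = 1/3 a unit in ℤ_11. Expand u iteratively via a_{v+i} = u_i mod 11, u_{i+1} = (u_i − a_{v+i})/11:
  u_0 = 1/3;  a_3 = 4;  u_1 = (u_0 − 4)/11 = -1/3
  u_1 = -1/3;  a_4 = 7;  u_2 = (u_1 − 7)/11 = -2/3
Digits: (0, 0, 0, 4, 7).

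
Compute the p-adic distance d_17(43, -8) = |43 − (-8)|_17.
d_17(43, -8) = 1/17

Step 1 — x − y = 43 − (-8) = 51. Step 2 — v_17(51) = 1 (factor: 51 = (17^1 · 3); the sign does not affect v_p). Step 3 — |x − y|_17 = 17^{-1} = 1/17.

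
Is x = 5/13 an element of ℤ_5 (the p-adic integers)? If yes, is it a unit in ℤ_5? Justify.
x ∈ ℤ_5 but not a unit; v_5(x) = 1 > 0

ℤ_5 = {x ∈ ℚ_5 : v_5(x) ≥ 0} and ℤ_5^× = {x ∈ ℤ_5 : v_5(x) = 0}. Here v_5(5/13) = v_5(num) − v_5(den) = 1; compare against these criteria.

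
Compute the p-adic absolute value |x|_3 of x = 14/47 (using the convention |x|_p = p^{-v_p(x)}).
|14/47|_3 = 1

Step 1 — compute v_3(x) by factoring powers of 3 out of the numerator and denominator: v_3(14/47) = 0. Step 2 — apply |x|_p = p^{-v_p(x)} = 3^{0} = 1.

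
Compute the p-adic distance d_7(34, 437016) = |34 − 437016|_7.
d_7(34, 437016) = 1/16807

Step 1 — x − y = 34 − 437016 = -436982. Step 2 — v_7(-436982) = 5 (factor: -436982 = −(7^5 · 26); the sign does not affect v_p). Step 3 — |x − y|_7 = 7^{-5} = 1/16807.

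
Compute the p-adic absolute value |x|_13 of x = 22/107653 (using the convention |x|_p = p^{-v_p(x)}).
|22/107653|_13 = 2197

Step 1 — compute v_13(x) by factoring powers of 13 out of the numerator and denominator: v_13(22/107653) = -3. Step 2 — apply |x|_p = p^{-v_p(x)} = 13^{3} = 2197.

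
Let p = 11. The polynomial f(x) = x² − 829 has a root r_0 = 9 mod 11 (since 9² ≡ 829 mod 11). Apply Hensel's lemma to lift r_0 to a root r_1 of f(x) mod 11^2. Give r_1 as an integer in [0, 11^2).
r_1 = 64 (mod 121)

Hensel's recurrence: r_{i+1} = r_i − f(r_i)·(f′(r_i))^{-1} mod 11^{i+2}, with f′(x) = 2x. Iterate:
  r_0 = 9 (mod 11)
  r_1 = 64 (mod 121)
Final: r_1 = 64, and one checks f(r_1) ≡ 0 mod 11^2.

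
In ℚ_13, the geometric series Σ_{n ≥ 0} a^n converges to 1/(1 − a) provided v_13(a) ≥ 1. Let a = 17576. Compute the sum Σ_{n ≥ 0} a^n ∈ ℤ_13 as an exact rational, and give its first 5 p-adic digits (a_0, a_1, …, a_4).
Σ a^n = 1/(1 − a) = -1/17575;  first 5 digits = (1, 0, 0, 8, 0)

v_13(a) = 3 ≥ 1, so the series converges in ℤ_13 to 1/(1 − a) = 1/(1 − 17576) = -1/17575. Expand this rational in ℤ_13: compute digits iteratively via d_i = x_i mod 13, x_{i+1} = (x_i − d_i)/13. The first 5 digits are (1, 0, 0, 8, 0).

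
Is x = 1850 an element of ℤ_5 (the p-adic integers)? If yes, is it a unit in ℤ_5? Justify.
x ∈ ℤ_5 but not a unit; v_5(x) = 2 > 0

ℤ_5 = {x ∈ ℚ_5 : v_5(x) ≥ 0} and ℤ_5^× = {x ∈ ℤ_5 : v_5(x) = 0}. Here v_5(1850) = v_5(num) − v_5(den) = 2; compare against these criteria.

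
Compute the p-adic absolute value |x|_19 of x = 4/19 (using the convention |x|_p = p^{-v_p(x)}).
|4/19|_19 = 19

Step 1 — compute v_19(x) by factoring powers of 19 out of the numerator and denominator: v_19(4/19) = -1. Step 2 — apply |x|_p = p^{-v_p(x)} = 19^{1} = 19.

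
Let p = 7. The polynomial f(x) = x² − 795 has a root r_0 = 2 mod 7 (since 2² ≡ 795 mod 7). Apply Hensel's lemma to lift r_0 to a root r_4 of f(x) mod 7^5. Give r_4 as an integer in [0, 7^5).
r_4 = 5210 (mod 16807)

Hensel's recurrence: r_{i+1} = r_i − f(r_i)·(f′(r_i))^{-1} mod 7^{i+2}, with f′(x) = 2x. Iterate:
  r_0 = 2 (mod 7)
  r_1 = 16 (mod 49)
  r_2 = 65 (mod 343)
  r_3 = 408 (mod 2401)
  r_4 = 5210 (mod 16807)
Final: r_4 = 5210, and one checks f(r_4) ≡ 0 mod 7^5.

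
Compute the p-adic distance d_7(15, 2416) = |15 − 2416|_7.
d_7(15, 2416) = 1/2401

Step 1 — x − y = 15 − 2416 = -2401. Step 2 — v_7(-2401) = 4 (factor: -2401 = −(7^4 · 1); the sign does not affect v_p). Step 3 — |x − y|_7 = 7^{-4} = 1/2401.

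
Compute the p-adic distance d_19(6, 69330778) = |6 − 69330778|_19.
d_19(6, 69330778) = 1/2476099

Step 1 — x − y = 6 − 69330778 = -69330772. Step 2 — v_19(-69330772) = 5 (factor: -69330772 = −(19^5 · 28); the sign does not affect v_p). Step 3 — |x − y|_19 = 19^{-5} = 1/2476099.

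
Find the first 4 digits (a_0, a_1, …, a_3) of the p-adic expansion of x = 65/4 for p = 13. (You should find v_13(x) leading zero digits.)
(a_0, …, a_3) = (0, 11, 9, 9)

v_13(65/4) = 1, so a_0 = ... = a_0 = 0. Factor out: x = 13^1 · u with u = 5/4 a unit in ℤ_13. Expand u iteratively via a_{v+i} = u_i mod 13, u_{i+1} = (u_i − a_{v+i})/13:
  u_0 = 5/4;  a_1 = 11;  u_1 = (u_0 − 11)/13 = -3/4
  u_1 = -3/4;  a_2 = 9;  u_2 = (u_1 − 9)/13 = -3/4
  u_2 = -3/4;  a_3 = 9;  u_3 = (u_2 − 9)/13 = -3/4
Digits: (0, 11, 9, 9).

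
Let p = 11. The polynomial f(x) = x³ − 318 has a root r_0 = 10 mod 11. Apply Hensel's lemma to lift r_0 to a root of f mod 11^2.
r_1 = 65 (mod 121)

Hensel: r_{i+1} = r_i − f(r_i)/f′(r_i) mod 11^{i+2}, where f′(x) = 3x². Iterate:
  r_0 = 10 (mod 11)
  r_1 = 65 (mod 121)
Final: r = 65 with f(r) ≡ 0 mod 11^2.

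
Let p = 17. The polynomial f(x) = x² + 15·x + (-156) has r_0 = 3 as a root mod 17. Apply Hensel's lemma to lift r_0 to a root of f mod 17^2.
r_1 = 173 (mod 289)

Hensel: r_{i+1} = r_i − f(r_i)·(f′(r_i))^{-1} mod 17^{i+2}, f′(x) = 2x + 15. Iterate:
  r_0 = 3 (mod 17)
  r_1 = 173 (mod 289)
Final: r = 173 satisfies f(r) ≡ 0 mod 17^2.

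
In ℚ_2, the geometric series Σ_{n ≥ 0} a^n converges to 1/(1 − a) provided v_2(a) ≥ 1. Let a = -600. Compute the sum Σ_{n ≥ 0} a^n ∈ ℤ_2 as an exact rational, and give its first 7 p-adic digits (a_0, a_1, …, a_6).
Σ a^n = 1/(1 − a) = 1/601;  first 7 digits = (1, 0, 0, 1, 0, 1, 1)

v_2(a) = 3 ≥ 1, so the series converges in ℤ_2 to 1/(1 − a) = 1/(1 − (-600)) = 1/601. Expand this rational in ℤ_2: compute digits iteratively via d_i = x_i mod 2, x_{i+1} = (x_i − d_i)/2. The first 7 digits are (1, 0, 0, 1, 0, 1, 1).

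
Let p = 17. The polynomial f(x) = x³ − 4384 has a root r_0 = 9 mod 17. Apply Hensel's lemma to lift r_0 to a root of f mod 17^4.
r_3 = 3630 (mod 83521)

Hensel: r_{i+1} = r_i − f(r_i)/f′(r_i) mod 17^{i+2}, where f′(x) = 3x². Iterate:
  r_0 = 9 (mod 17)
  r_1 = 162 (mod 289)
  r_2 = 3630 (mod 4913)
  r_3 = 3630 (mod 83521)
Final: r = 3630 with f(r) ≡ 0 mod 17^4.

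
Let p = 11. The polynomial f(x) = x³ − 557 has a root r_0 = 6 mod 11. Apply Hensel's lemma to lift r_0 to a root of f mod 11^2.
r_1 = 17 (mod 121)

Hensel: r_{i+1} = r_i − f(r_i)/f′(r_i) mod 11^{i+2}, where f′(x) = 3x². Iterate:
  r_0 = 6 (mod 11)
  r_1 = 17 (mod 121)
Final: r = 17 with f(r) ≡ 0 mod 11^2.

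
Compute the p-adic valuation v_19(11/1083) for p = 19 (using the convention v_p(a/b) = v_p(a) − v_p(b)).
v_19(11/1083) = -2

Factor powers of 19 from the numerator and denominator of the reduced fraction: 11 = 19^0 · 11 and 1083 = 19^2 · 3. Apply v_p(a/b) = v_p(a) − v_p(b): v_19(11/1083) = 0 − 2 = -2.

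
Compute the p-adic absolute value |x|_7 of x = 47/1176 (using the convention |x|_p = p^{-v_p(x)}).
|47/1176|_7 = 49

Step 1 — compute v_7(x) by factoring powers of 7 out of the numerator and denominator: v_7(47/1176) = -2. Step 2 — apply |x|_p = p^{-v_p(x)} = 7^{2} = 49.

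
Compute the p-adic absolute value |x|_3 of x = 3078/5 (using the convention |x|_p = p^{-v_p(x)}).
|3078/5|_3 = 1/81

Step 1 — compute v_3(x) by factoring powers of 3 out of the numerator and denominator: v_3(3078/5) = 4. Step 2 — apply |x|_p = p^{-v_p(x)} = 3^{-4} = 1/81.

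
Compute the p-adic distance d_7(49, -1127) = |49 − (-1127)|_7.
d_7(49, -1127) = 1/49

Step 1 — x − y = 49 − (-1127) = 1176. Step 2 — v_7(1176) = 2 (factor: 1176 = (7^2 · 24); the sign does not affect v_p). Step 3 — |x − y|_7 = 7^{-2} = 1/49.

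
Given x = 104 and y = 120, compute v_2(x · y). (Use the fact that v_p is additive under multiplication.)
v_2(12480) = 6

v_p(x) = 3 (factor: 104 = 2^3 · 13); v_p(y) = 3 (factor: 120 = 2^3 · 15). Additivity: v_p(xy) = v_p(x) + v_p(y) = 3 + 3 = 6. (Direct check: xy = 12480 = 2^6 · (195).)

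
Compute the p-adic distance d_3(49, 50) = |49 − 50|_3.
d_3(49, 50) = 1

Step 1 — x − y = 49 − 50 = -1. Step 2 — v_3(-1) = 0 (factor: -1 = −(3^0 · 1); the sign does not affect v_p). Step 3 — |x − y|_3 = 3^{0} = 1.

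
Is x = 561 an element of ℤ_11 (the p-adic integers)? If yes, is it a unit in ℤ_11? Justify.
x ∈ ℤ_11 but not a unit; v_11(x) = 1 > 0

ℤ_11 = {x ∈ ℚ_11 : v_11(x) ≥ 0} and ℤ_11^× = {x ∈ ℤ_11 : v_11(x) = 0}. Here v_11(561) = v_11(num) − v_11(den) = 1; compare against these criteria.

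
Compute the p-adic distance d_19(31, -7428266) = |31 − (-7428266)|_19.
d_19(31, -7428266) = 1/2476099

Step 1 — x − y = 31 − (-7428266) = 7428297. Step 2 — v_19(7428297) = 5 (factor: 7428297 = (19^5 · 3); the sign does not affect v_p). Step 3 — |x − y|_19 = 19^{-5} = 1/2476099.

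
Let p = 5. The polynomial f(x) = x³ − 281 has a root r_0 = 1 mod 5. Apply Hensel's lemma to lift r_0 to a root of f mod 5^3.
r_2 = 36 (mod 125)

Hensel: r_{i+1} = r_i − f(r_i)/f′(r_i) mod 5^{i+2}, where f′(x) = 3x². Iterate:
  r_0 = 1 (mod 5)
  r_1 = 11 (mod 25)
  r_2 = 36 (mod 125)
Final: r = 36 with f(r) ≡ 0 mod 5^3.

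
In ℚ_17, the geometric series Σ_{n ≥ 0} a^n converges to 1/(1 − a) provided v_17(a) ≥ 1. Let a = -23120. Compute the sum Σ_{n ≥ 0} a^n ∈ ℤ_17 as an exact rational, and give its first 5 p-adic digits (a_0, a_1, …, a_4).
Σ a^n = 1/(1 − a) = 1/23121;  first 5 digits = (1, 0, 5, 12, 7)

v_17(a) = 2 ≥ 1, so the series converges in ℤ_17 to 1/(1 − a) = 1/(1 − (-23120)) = 1/23121. Expand this rational in ℤ_17: compute digits iteratively via d_i = x_i mod 17, x_{i+1} = (x_i − d_i)/17. The first 5 digits are (1, 0, 5, 12, 7).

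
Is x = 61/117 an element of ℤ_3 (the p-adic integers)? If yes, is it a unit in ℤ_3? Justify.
x ∉ ℤ_3 (v_3(x) = -2 < 0)

ℤ_3 = {x ∈ ℚ_3 : v_3(x) ≥ 0} and ℤ_3^× = {x ∈ ℤ_3 : v_3(x) = 0}. Here v_3(61/117) = v_3(num) − v_3(den) = -2; compare against these criteria.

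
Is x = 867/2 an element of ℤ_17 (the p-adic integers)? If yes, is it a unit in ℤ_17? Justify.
x ∈ ℤ_17 but not a unit; v_17(x) = 2 > 0

ℤ_17 = {x ∈ ℚ_17 : v_17(x) ≥ 0} and ℤ_17^× = {x ∈ ℤ_17 : v_17(x) = 0}. Here v_17(867/2) = v_17(num) − v_17(den) = 2; compare against these criteria.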